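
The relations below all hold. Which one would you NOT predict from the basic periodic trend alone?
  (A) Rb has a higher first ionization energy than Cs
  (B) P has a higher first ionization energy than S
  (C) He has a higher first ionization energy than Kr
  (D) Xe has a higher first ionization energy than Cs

(B)

The general trend: first ionization energy increases across a period and decreases down a group.
(A) Rb (period 5, group 1) vs Cs (period 6, group 1): the stated order agrees with the simple trend.
(B) P (period 3, group 15) vs S (period 3, group 16): the stated order contradicts the simple trend.
(C) He (period 1, group 18) vs Kr (period 4, group 18): the stated order agrees with the simple trend.
(D) Xe (period 5, group 18) vs Cs (period 6, group 1): the stated order agrees with the simple trend.
The exception is (B): S (3p⁴) ionizes more easily than half-filled P (3p³) because the paired 3p electron in S is pushed out by e⁻–e⁻ repulsion.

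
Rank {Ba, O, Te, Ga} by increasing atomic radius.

O, Ga, Te, Ba

O is in period 2, group 16; Ga is in period 4, group 13; Te is in period 5, group 16; Ba is in period 6, group 2.
Moving right in a period, electrons are added to the same shell under a stronger nuclear pull, so atoms get smaller; moving down, a new shell is opened and atoms get larger.
These span different periods and groups, so the two trends combine.
Ga > O: relative to O, both the across-period and down-group shifts push Ga's atomic radius up.
Te > Ga: the two effects oppose for this pair; the down-group effect wins (136 vs 124 pm).
Ba > Te: relative to Te, both the across-period and down-group shifts push Ba's atomic radius up.
Tabulated atomic radius (pm): O 63, Ga 124, Te 136, Ba 196.
So from smallest to largest: O < Ga < Te < Ba.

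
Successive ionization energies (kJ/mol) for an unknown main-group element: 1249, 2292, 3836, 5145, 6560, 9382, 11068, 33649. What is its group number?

Look for the largest jump between consecutive ionization energies: IE8/IE7 ≈ 3.0, far larger than any earlier ratio.
That jump marks the point where a core electron is being removed. So the atom has 7 valence electrons.
A main-group element with 7 valence electrons is in group 17.

Group 17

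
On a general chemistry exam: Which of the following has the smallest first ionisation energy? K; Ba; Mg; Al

K

First ionization energy rises across a period (greater Z_eff holds electrons more tightly) and falls down a group (valence electrons are farther from the nucleus).
Here both period and group differ, so the two effects have to be weighed against each other.
Ba > K: the two effects oppose for this pair; the across-period effect wins (503 vs 419 kJ/mol).
Al > Ba: relative to Ba, both the across-period and down-group shifts push Al's first ionization energy up.
Mg > Al: this pair runs against the simple trend — see the exception note.
Note the exception: Mg has a higher first ionization energy than Al, contrary to the simple trend — Al's single 3p electron is easier to remove than one from Mg's filled 3s².
For reference (kJ/mol): Mg 738, Al 578, K 419, Ba 503.
The smallest first ionisation energy among these belongs to K.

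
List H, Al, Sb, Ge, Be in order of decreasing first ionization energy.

IE₁ increases left→right with effective nuclear charge and decreases top→bottom as the valence shell moves farther out.
These sit on a diagonal, where the across-period and down-group effects partly cancel.
Ge > Al: period and group pull opposite ways; the across-period shift dominates (762 vs 578 kJ/mol).
Sb > Ge: period and group pull opposite ways; the across-period shift dominates (831 vs 762 kJ/mol).
Be > Sb: period and group pull opposite ways; the down-group shift dominates (900 vs 831 kJ/mol).
H > Be: period and group pull opposite ways; the down-group shift dominates (1312 vs 900 kJ/mol).
For reference (kJ/mol): H 1312, Be 900, Al 578, Ge 762, Sb 831.
So from highest to lowest: H > Be > Sb > Ge > Al.

H, Be, Sb, Ge, Al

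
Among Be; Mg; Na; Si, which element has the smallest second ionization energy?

Mg

The second ionization energy removes an electron from the +1 ion. For each element: Be⁺ still has 1 valence electron; Mg⁺ still has 1 valence electron; Na⁺ is the bare [Ne] core; Si⁺ still has 3 valence electrons.
Breaking into a closed-shell core is much more expensive than removing a leftover valence electron — Na has the largest IE_2 here.
Valence configurations: Be⁺ [He]2s¹, Mg⁺ [Ne]3s¹, Si⁺ [Ne]3s²3p¹.
Tabulated IE_2 (kJ/mol): Be 1757, Mg 1451, Na 4562, Si 1577.
Overall IE_2 order: Mg < Si < Be < Na.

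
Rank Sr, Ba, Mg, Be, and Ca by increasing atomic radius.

Be is in period 2, group 2; Mg is in period 3, group 2; Ca is in period 4, group 2; Sr is in period 5, group 2; Ba is in period 6, group 2.
Across a period the added protons contract the valence shell; down a group each new principal shell makes the atom larger.
All are in group 2, so atomic radius increases down the group.
So from smallest to largest: Be < Mg < Ca < Sr < Ba.

Be < Mg < Ca < Sr < Ba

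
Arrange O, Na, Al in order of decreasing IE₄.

Al > Na > O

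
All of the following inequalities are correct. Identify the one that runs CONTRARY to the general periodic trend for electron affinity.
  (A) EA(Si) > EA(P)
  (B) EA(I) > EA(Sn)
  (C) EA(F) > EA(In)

(A)

The general trend: electron affinity increases across a period and decreases down a group.
(A) Si (period 3, group 14) vs P (period 3, group 15): the stated order contradicts the simple trend.
(B) I (period 5, group 17) vs Sn (period 5, group 14): the stated order agrees with the simple trend.
(C) F (period 2, group 17) vs In (period 5, group 13): the stated order agrees with the simple trend.
The exception is (A): adding an electron to P's half-filled 3p³ is unfavourable, so Si (3p²) has the more exothermic EA.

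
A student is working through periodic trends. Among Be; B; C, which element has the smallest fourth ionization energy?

After 3 electrons have been removed, what remains? Be³⁺ is already 1 electron into the core; B³⁺ is the bare [He] core; C³⁺ still has 1 valence electron.
Breaking into a closed-shell core is much more expensive than removing a leftover valence electron — Be and B have the largest IE_4 here.
Tabulated IE_4 (kJ/mol): Be 21007, B 25026, C 6223.
Hence IE_4: C < Be < B.

C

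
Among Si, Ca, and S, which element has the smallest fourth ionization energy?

Si

The fourth ionization energy removes an electron from the +3 ion. For each element: Si³⁺ still has 1 valence electron; Ca³⁺ is already 1 electron into the core; S³⁺ still has 3 valence electrons.
Pulling an electron out of a noble-gas core costs far more than removing a remaining valence electron, so Ca sits at the high end of IE_4.
Valence configurations: Si³⁺ [Ne]3s¹, S³⁺ [Ne]3s²3p¹.
Approximate IE_4 values (kJ/mol): Si 4356, Ca 6491, S 4556.
Hence IE_4: Si < S < Ca.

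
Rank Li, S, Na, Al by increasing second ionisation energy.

Al < S < Na < Li

The second ionization energy removes an electron from the +1 ion. For each element: Li⁺ is the bare [He] core; S⁺ still has 5 valence electrons; Na⁺ is the bare [Ne] core; Al⁺ still has 2 valence electrons.
Pulling an electron out of a noble-gas core costs far more than removing a remaining valence electron, so Na and Li sit at the high end of IE_2.
Valence configurations: S⁺ [Ne]3s²3p³, Al⁺ [Ne]3s².
Tabulated IE_2 (kJ/mol): Li 7298, S 2252, Na 4562, Al 1817.
Putting it together, IE_2: Al < S < Na < Li.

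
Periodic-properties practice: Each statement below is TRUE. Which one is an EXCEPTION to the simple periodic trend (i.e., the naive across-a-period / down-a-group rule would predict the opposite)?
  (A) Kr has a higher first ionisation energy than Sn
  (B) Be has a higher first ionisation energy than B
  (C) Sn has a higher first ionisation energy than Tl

The general trend: first ionisation energy increases across a period and decreases down a group.
(A) Kr (period 4, group 18) vs Sn (period 5, group 14): the stated order agrees with the simple trend.
(B) Be (period 2, group 2) vs B (period 2, group 13): the stated order contradicts the simple trend.
(C) Sn (period 5, group 14) vs Tl (period 6, group 13): the stated order agrees with the simple trend.
The exception is (B): removing B's lone 2p electron is easier than breaking Be's filled 2s².

(B)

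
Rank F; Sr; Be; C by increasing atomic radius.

F, C, Be, Sr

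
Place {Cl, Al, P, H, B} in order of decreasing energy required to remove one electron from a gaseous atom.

H is in period 1, group 1; B is in period 2, group 13; Al is in period 3, group 13; P is in period 3, group 15; Cl is in period 3, group 17.
IE₁ increases left→right with effective nuclear charge and decreases top→bottom as the valence shell moves farther out.
These span different periods and groups, so the two trends combine.
B > Al: B sits above Al in group 13, so the down-group effect alone puts B higher.
P > B: period and group pull opposite ways; the across-period shift dominates (1012 vs 801 kJ/mol).
Cl > P: Cl lies to the right of P in period 3, so the across-period effect alone puts Cl higher.
H > Cl: the two effects oppose for this pair; the down-group effect wins (1312 vs 1251 kJ/mol).
For reference (kJ/mol): H 1312, B 801, Al 578, P 1012, Cl 1251.
So from highest to lowest: H > Cl > P > B > Al.

H > Cl > P > B > Al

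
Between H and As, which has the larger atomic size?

H is in period 1, group 1; As is in period 4, group 15.
Radius decreases left→right (rising Z_eff, same n) and increases top→bottom (higher n).
Here both period and group differ, so the two effects have to be weighed against each other.
As > H: period and group pull opposite ways; the down-group shift dominates (121 vs 32 pm).
Approximate values (pm): H 32, As 121.
So As has the larger atomic size (As > H).

As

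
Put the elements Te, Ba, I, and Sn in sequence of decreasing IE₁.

Sn is in period 5, group 14; Te is in period 5, group 16; I is in period 5, group 17; Ba is in period 6, group 2.
First ionization energy rises across a period (greater Z_eff holds electrons more tightly) and falls down a group (valence electrons are farther from the nucleus).
These span different periods and groups, so the two trends combine.
Sn > Ba: both effects reinforce here, so Sn is clearly the higher of the two.
Te > Sn: both are in period 5; the period trend gives Te the larger value.
I > Te: both are in period 5; the period trend gives I the larger value.
Approximate values (kJ/mol): Sn 709, Te 869, I 1008, Ba 503.
So from highest to lowest: I > Te > Sn > Ba.

I > Te > Sn > Ba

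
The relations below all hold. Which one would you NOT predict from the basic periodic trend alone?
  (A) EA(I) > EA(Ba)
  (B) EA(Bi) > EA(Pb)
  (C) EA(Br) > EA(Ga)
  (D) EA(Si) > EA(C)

The general trend: electron affinity increases across a period and decreases down a group.
(A) I (period 5, group 17) vs Ba (period 6, group 2): the stated order agrees with the simple trend.
(B) Bi (period 6, group 15) vs Pb (period 6, group 14): the stated order agrees with the simple trend.
(C) Br (period 4, group 17) vs Ga (period 4, group 13): the stated order agrees with the simple trend.
(D) Si (period 3, group 14) vs C (period 2, group 14): the stated order contradicts the simple trend.
The exception is (D): Si's larger, more diffuse 3p orbitals accept an added electron slightly more readily than C's compact 2p.

(D)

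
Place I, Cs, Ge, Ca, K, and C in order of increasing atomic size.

C is in period 2, group 14; K is in period 4, group 1; Ca is in period 4, group 2; Ge is in period 4, group 14; I is in period 5, group 17; Cs is in period 6, group 1.
Moving right in a period, electrons are added to the same shell under a stronger nuclear pull, so atoms get smaller; moving down, a new shell is opened and atoms get larger.
Here both period and group differ, so the two effects have to be weighed against each other.
Ge > C: Ge sits below C in group 14, so the down-group effect alone puts Ge larger.
I > Ge: period and group pull opposite ways; the down-group shift dominates (133 vs 121 pm).
Ca > I: the two effects oppose for this pair; the across-period effect wins (171 vs 133 pm).
K > Ca: both are in period 4; the period trend gives K the larger value.
Cs > K: they share group 1; the group trend gives Cs the larger value.
For reference (pm): C 75, K 196, Ca 171, Ge 121, I 133, Cs 232.
So from smallest to largest: C < Ge < I < Ca < K < Cs.

C < Ge < I < Ca < K < Cs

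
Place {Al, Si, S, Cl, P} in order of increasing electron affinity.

Al < P < Si < S < Cl

Al is in period 3, group 13; Si is in period 3, group 14; P is in period 3, group 15; S is in period 3, group 16; Cl is in period 3, group 17.
Adding an electron releases more energy for atoms nearer the top right (short of the noble gases).
All lie in period 3; the across-period trend (electron affinity increases left to right) applies, with the exception below.
Note the exception: Si has a higher electron affinity than P, contrary to the simple trend — adding an electron to P's half-filled 3p³ is unfavourable, so Si (3p²) has the more exothermic EA.
Approximate values (kJ/mol): Al 42, Si 134, P 72, S 200, Cl 349.
So from lowest to highest: Al < P < Si < S < Cl.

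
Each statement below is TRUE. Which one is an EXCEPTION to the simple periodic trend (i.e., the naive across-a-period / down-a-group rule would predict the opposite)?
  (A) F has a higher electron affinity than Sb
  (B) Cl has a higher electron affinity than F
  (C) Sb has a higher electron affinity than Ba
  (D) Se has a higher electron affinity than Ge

(B)

The general trend: electron affinity increases across a period and decreases down a group.
(A) F (period 2, group 17) vs Sb (period 5, group 15): the stated order agrees with the simple trend.
(B) Cl (period 3, group 17) vs F (period 2, group 17): the stated order contradicts the simple trend.
(C) Sb (period 5, group 15) vs Ba (period 6, group 2): the stated order agrees with the simple trend.
(D) Se (period 4, group 16) vs Ge (period 4, group 14): the stated order agrees with the simple trend.
The exception is (B): F's small 2p subshell makes the incoming electron feel strong e⁻–e⁻ repulsion, so Cl actually releases more energy on gaining an electron.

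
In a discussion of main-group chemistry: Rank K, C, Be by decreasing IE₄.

Be, C, K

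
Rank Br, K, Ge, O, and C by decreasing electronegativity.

O > Br > C > Ge > K

C is in period 2, group 14; O is in period 2, group 16; K is in period 4, group 1; Ge is in period 4, group 14; Br is in period 4, group 17.
Atoms toward the upper right of the periodic table pull bonding electrons most strongly.
These span different periods and groups, so the two trends combine.
Ge > K: both are in period 4; the period trend gives Ge the larger value.
C > Ge: C sits above Ge in group 14, so the down-group effect alone puts C higher.
Br > C: the two effects oppose for this pair; the across-period effect wins (2.96 vs 2.55).
O > Br: period and group pull opposite ways; the down-group shift dominates (3.44 vs 2.96).
Approximate values (Pauling): C 2.55, O 3.44, K 0.82, Ge 2.01, Br 2.96.
So from highest to lowest: O > Br > C > Ge > K.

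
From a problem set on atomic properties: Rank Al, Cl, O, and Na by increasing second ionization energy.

Al < Cl < O < Na

Consider each +1 ion: Al⁺ still has 2 valence electrons; Cl⁺ still has 6 valence electrons; O⁺ still has 5 valence electrons; Na⁺ is the bare [Ne] core.
Breaking into a closed-shell core is much more expensive than removing a leftover valence electron — Na has the largest IE_2 here.
Valence configurations: Al⁺ [Ne]3s², Cl⁺ [Ne]3s²3p⁴, O⁺ [He]2s²2p³.
The numbers (kJ/mol): Al 1817, Cl 2298, O 3388, Na 4562.
Overall IE_2 order: Al < Cl < O < Na.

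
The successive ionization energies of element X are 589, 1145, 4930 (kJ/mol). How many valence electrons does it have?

2

Look for the largest jump between consecutive ionization energies: IE3/IE2 ≈ 4.3, far larger than any earlier ratio.
That jump marks the point where a core electron is being removed. So the atom has 2 valence electrons.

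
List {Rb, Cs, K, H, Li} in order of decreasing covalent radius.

H is in period 1, group 1; Li is in period 2, group 1; K is in period 4, group 1; Rb is in period 5, group 1; Cs is in period 6, group 1.
Atomic radius shrinks across a period as nuclear charge pulls the same shell inward, and grows down a group as new shells are added.
All are in group 1, so atomic radius increases down the group.
So from largest to smallest: Cs > Rb > K > Li > H.

Cs > Rb > K > Li > H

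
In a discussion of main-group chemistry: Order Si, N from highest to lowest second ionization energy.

Consider each +1 ion: Si⁺ still has 3 valence electrons; N⁺ still has 4 valence electrons.
All are still removing valence electrons, so compare the +1 ions as you would atoms: IE_2 generally rises across a period (higher Z_eff) and falls down a group (larger shell), subject to the usual subshell exceptions.
Valence configurations: Si⁺ [Ne]3s²3p¹, N⁺ [He]2s²2p².
Tabulated IE_2 (kJ/mol): Si 1577, N 2856.
Putting it together, IE_2: Si < N.

N > Si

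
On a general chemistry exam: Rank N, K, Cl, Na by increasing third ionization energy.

After 2 electrons have been removed, what remains? N²⁺ still has 3 valence electrons; K²⁺ is already 1 electron into the core; Cl²⁺ still has 5 valence electrons; Na²⁺ is already 1 electron into the core.
Usually core removal costs more than valence removal, but here the competition is close: a tightly held n=2 valence electron can cost more to remove than an n=3 core electron, so the actual values have to decide it.
Valence configurations: N²⁺ [He]2s²2p¹, Cl²⁺ [Ne]3s²3p³.
Approximate IE_3 values (kJ/mol): N 4578, K 4420, Cl 3822, Na 6910.
So the third ionization energies run Cl < K < N < Na.

Cl < K < N < Na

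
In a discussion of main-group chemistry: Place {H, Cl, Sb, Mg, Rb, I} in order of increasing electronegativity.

H is in period 1, group 1; Mg is in period 3, group 2; Cl is in period 3, group 17; Rb is in period 5, group 1; Sb is in period 5, group 15; I is in period 5, group 17.
Atoms toward the upper right of the periodic table pull bonding electrons most strongly.
Here both period and group differ, so the two effects have to be weighed against each other.
Mg > Rb: relative to Rb, both the across-period and down-group shifts push Mg's electronegativity up.
Sb > Mg: the two effects oppose for this pair; the across-period effect wins (2.05 vs 1.31).
H > Sb: the two effects oppose for this pair; the down-group effect wins (2.20 vs 2.05).
I > H: the two effects oppose for this pair; the across-period effect wins (2.66 vs 2.20).
Cl > I: Cl sits above I in group 17, so the down-group effect alone puts Cl higher.
Tabulated electronegativity (Pauling): H 2.20, Mg 1.31, Cl 3.16, Rb 0.82, Sb 2.05, I 2.66.
So from lowest to highest: Rb < Mg < Sb < H < I < Cl.

Rb, Mg, Sb, H, I, Cl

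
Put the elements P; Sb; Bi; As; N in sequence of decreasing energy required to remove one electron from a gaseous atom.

N is in period 2, group 15; P is in period 3, group 15; As is in period 4, group 15; Sb is in period 5, group 15; Bi is in period 6, group 15.
First ionization energy rises across a period (greater Z_eff holds electrons more tightly) and falls down a group (valence electrons are farther from the nucleus).
All are in group 15, so first ionization energy increases up the group.
So from highest to lowest: N > P > As > Sb > Bi.

N > P > As > Sb > Bi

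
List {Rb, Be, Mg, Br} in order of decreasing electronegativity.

Br > Be > Mg > Rb

Smaller atoms with higher effective nuclear charge are more electronegative.
Neither a single period nor a single group — weigh both effects.
Mg > Rb: both effects reinforce here, so Mg is clearly the higher of the two.
Be > Mg: they share group 2; the group trend gives Be the larger value.
Br > Be: period and group pull opposite ways; the across-period shift dominates (2.96 vs 1.57).
Approximate values (Pauling): Be 1.57, Mg 1.31, Br 2.96, Rb 0.82.
So from highest to lowest: Br > Be > Mg > Rb.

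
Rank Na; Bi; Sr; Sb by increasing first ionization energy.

Na < Sr < Bi < Sb

IE₁ increases left→right with effective nuclear charge and decreases top→bottom as the valence shell moves farther out.
Neither a single period nor a single group — weigh both effects.
Sr > Na: the two effects oppose for this pair; the across-period effect wins (550 vs 496 kJ/mol).
Bi > Sr: the two effects oppose for this pair; the across-period effect wins (703 vs 550 kJ/mol).
Sb > Bi: Sb sits above Bi in group 15, so the down-group effect alone puts Sb higher.
For reference (kJ/mol): Na 496, Sr 550, Sb 831, Bi 703.
So from lowest to highest: Na < Sr < Bi < Sb.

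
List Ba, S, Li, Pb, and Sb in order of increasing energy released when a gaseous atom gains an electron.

Ba, Pb, Li, Sb, S

Li is in period 2, group 1; S is in period 3, group 16; Sb is in period 5, group 15; Ba is in period 6, group 2; Pb is in period 6, group 14.
Atoms with high Z_eff and room in the valence shell (especially the halogens) have the most exothermic electron affinities.
Here both period and group differ, so the two effects have to be weighed against each other.
Pb > Ba: Pb lies to the right of Ba in period 6, so the across-period effect alone puts Pb higher.
Li > Pb: the two effects oppose for this pair; the down-group effect wins (60 vs 35 kJ/mol).
Sb > Li: period and group pull opposite ways; the across-period shift dominates (103 vs 60 kJ/mol).
S > Sb: relative to Sb, both the across-period and down-group shifts push S's electron affinity up.
Tabulated electron affinity (kJ/mol): Li 60, S 200, Sb 103, Ba 14, Pb 35.
So from lowest to highest: Ba < Pb < Li < Sb < S.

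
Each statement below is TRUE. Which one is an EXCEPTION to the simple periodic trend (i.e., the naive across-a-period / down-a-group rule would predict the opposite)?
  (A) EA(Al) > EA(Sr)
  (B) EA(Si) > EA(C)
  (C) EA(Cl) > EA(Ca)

The general trend: electron affinity increases across a period and decreases down a group.
(A) Al (period 3, group 13) vs Sr (period 5, group 2): the stated order agrees with the simple trend.
(B) Si (period 3, group 14) vs C (period 2, group 14): the stated order contradicts the simple trend.
(C) Cl (period 3, group 17) vs Ca (period 4, group 2): the stated order agrees with the simple trend.
The exception is (B): Si's larger, more diffuse 3p orbitals accept an added electron slightly more readily than C's compact 2p.

(B)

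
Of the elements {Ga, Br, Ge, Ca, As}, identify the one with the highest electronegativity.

Smaller atoms with higher effective nuclear charge are more electronegative.
All lie in period 4, so electronegativity increases left to right.
The highest electronegativity among these belongs to Br.

Br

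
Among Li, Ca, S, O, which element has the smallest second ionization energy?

IE_2 is the cost of taking one more electron from the +1 cation: Li⁺ is the bare [He] core; Ca⁺ still has 1 valence electron; S⁺ still has 5 valence electrons; O⁺ still has 5 valence electrons.
Core electrons are held far more tightly than valence electrons, so Li tops the IE_2 order.
Valence configurations: Ca⁺ [Ar]4s¹, S⁺ [Ne]3s²3p³, O⁺ [He]2s²2p³.
Tabulated IE_2 (kJ/mol): Li 7298, Ca 1145, S 2252, O 3388.
So the second ionization energies run Ca < S < O < Li.

Ca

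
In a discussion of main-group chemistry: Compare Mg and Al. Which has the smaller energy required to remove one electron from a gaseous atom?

Al

Mg is in period 3, group 2; Al is in period 3, group 13.
Removing the outermost electron gets harder across a period and easier down a group.
All lie in period 3; the across-period trend (first ionization energy increases left to right) applies, with the exception below.
Note the exception: Mg has a higher first ionization energy than Al, contrary to the simple trend — Al's single 3p electron is easier to remove than one from Mg's filled 3s².
Approximate values (kJ/mol): Mg 738, Al 578.
So Al has the smaller energy required to remove one electron from a gaseous atom (Al < Mg).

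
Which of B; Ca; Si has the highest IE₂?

B

After 1 electron has been removed, what remains? B⁺ still has 2 valence electrons; Ca⁺ still has 1 valence electron; Si⁺ still has 3 valence electrons.
All are still removing valence electrons, so compare the +1 ions as you would atoms: IE_2 generally rises across a period (higher Z_eff) and falls down a group (larger shell), subject to the usual subshell exceptions.
Valence configurations: B⁺ [He]2s², Ca⁺ [Ar]4s¹, Si⁺ [Ne]3s²3p¹.
Tabulated IE_2 (kJ/mol): B 2427, Ca 1145, Si 1577.
Putting it together, IE_2: Ca < Si < B.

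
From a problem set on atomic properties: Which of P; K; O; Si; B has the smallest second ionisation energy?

Si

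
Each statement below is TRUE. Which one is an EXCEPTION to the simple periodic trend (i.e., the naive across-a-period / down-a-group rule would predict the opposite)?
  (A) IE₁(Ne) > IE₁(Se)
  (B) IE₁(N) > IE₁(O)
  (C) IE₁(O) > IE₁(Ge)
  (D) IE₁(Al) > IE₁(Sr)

The general trend: IE₁ increases across a period and decreases down a group.
(A) Ne (period 2, group 18) vs Se (period 4, group 16): the stated order agrees with the simple trend.
(B) N (period 2, group 15) vs O (period 2, group 16): the stated order contradicts the simple trend.
(C) O (period 2, group 16) vs Ge (period 4, group 14): the stated order agrees with the simple trend.
(D) Al (period 3, group 13) vs Sr (period 5, group 2): the stated order agrees with the simple trend.
The exception is (B): pairing an electron in O's 2p⁴ costs repulsion energy, so O ionizes more easily than half-filled N (2p³).

(B)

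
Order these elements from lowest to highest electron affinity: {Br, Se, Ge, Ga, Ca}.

Ca, Ga, Ge, Se, Br

Ca is in period 4, group 2; Ga is in period 4, group 13; Ge is in period 4, group 14; Se is in period 4, group 16; Br is in period 4, group 17.
Atoms with high Z_eff and room in the valence shell (especially the halogens) have the most exothermic electron affinities.
All lie in period 4, so electron affinity increases left to right.
So from lowest to highest: Ca < Ga < Ge < Se < Br.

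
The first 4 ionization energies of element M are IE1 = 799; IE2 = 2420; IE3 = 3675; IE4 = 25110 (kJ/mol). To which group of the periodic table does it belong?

Group 13

Look for the largest jump between consecutive ionization energies: IE4/IE3 ≈ 6.8, far larger than any earlier ratio.
That jump marks the point where a core electron is being removed. So the atom has 3 valence electrons.
A main-group element with 3 valence electrons is in group 13.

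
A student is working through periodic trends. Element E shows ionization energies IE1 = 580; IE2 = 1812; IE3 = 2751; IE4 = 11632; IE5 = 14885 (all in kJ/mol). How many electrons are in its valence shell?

Look for the largest jump between consecutive ionization energies: IE4/IE3 ≈ 4.2, far larger than any earlier ratio.
That jump marks the point where a core electron is being removed. So the atom has 3 valence electrons.

3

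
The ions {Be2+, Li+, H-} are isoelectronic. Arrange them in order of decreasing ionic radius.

All of these have 2 electrons, so size is governed by nuclear charge alone: the more protons, the stronger the pull on the same electron cloud, and the smaller the ion.
Nuclear charges: Be2+ (Z=4), Li+ (Z=3), H- (Z=1).
Largest to smallest: H- > Li+ > Be2+.

H-, Li+, Be2+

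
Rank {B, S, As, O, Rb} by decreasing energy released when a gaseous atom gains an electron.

S, O, As, Rb, B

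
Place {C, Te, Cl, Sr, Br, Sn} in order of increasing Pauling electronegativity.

Sr, Sn, Te, C, Br, Cl

Atoms toward the upper right of the periodic table pull bonding electrons most strongly.
These span different periods and groups, so the two trends combine.
Sn > Sr: both are in period 5; the period trend gives Sn the larger value.
Te > Sn: Te lies to the right of Sn in period 5, so the across-period effect alone puts Te higher.
C > Te: period and group pull opposite ways; the down-group shift dominates (2.55 vs 2.10).
Br > C: the two effects oppose for this pair; the across-period effect wins (2.96 vs 2.55).
Cl > Br: Cl sits above Br in group 17, so the down-group effect alone puts Cl higher.
For reference (Pauling): C 2.55, Cl 3.16, Br 2.96, Sr 0.95, Sn 1.96, Te 2.10.
So from lowest to highest: Sr < Sn < Te < C < Br < Cl.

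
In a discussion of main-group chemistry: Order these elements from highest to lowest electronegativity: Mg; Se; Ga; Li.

Atoms toward the upper right of the periodic table pull bonding electrons most strongly.
These span different periods and groups, so the two trends combine.
Mg > Li: the two effects oppose for this pair; the across-period effect wins (1.31 vs 0.98).
Ga > Mg: the two effects oppose for this pair; the across-period effect wins (1.81 vs 1.31).
Se > Ga: Se lies to the right of Ga in period 4, so the across-period effect alone puts Se higher.
Approximate values (Pauling): Li 0.98, Mg 1.31, Ga 1.81, Se 2.55.
So from highest to lowest: Se > Ga > Mg > Li.

Se, Ga, Mg, Li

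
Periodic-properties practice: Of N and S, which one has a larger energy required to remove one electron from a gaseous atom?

N is in period 2, group 15; S is in period 3, group 16.
Across a period the outer electron is held more tightly (higher IE₁); down a group it sits in a higher shell, more shielded, and comes off more easily.
These span different periods and groups, so the two trends combine.
N > S: the two effects oppose for this pair; the down-group effect wins (1402 vs 1000 kJ/mol).
Tabulated first ionization energy (kJ/mol): N 1402, S 1000.
So N has the larger energy required to remove one electron from a gaseous atom (N > S).

N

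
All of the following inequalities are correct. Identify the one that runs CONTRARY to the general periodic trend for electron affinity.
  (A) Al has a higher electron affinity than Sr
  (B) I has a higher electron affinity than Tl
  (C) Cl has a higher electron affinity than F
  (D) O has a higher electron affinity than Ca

The general trend: electron affinity increases across a period and decreases down a group.
(A) Al (period 3, group 13) vs Sr (period 5, group 2): the stated order agrees with the simple trend.
(B) I (period 5, group 17) vs Tl (period 6, group 13): the stated order agrees with the simple trend.
(C) Cl (period 3, group 17) vs F (period 2, group 17): the stated order contradicts the simple trend.
(D) O (period 2, group 16) vs Ca (period 4, group 2): the stated order agrees with the simple trend.
The exception is (C): F's small 2p subshell makes the incoming electron feel strong e⁻–e⁻ repulsion, so Cl actually releases more energy on gaining an electron.

(C)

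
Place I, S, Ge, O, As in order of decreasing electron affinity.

I > S > O > Ge > As

O is in period 2, group 16; S is in period 3, group 16; Ge is in period 4, group 14; As is in period 4, group 15; I is in period 5, group 17.
Electron affinity generally becomes more exothermic across a period toward the halogens and less exothermic down a group.
Here both period and group differ, so the two effects have to be weighed against each other.
Ge > As: this pair runs against the simple trend — see the exception note.
O > Ge: both effects reinforce here, so O is clearly the higher of the two.
S > O: this pair runs against the simple trend — see the exception note.
I > S: period and group pull opposite ways; the across-period shift dominates (295 vs 200 kJ/mol).
Note the exception: Ge has a higher electron affinity than As, contrary to the simple trend — adding an electron to As's half-filled 4p³ is unfavourable, so Ge (4p²) has the more exothermic EA.
Note the exception: S has a higher electron affinity than O, contrary to the simple trend — the compact 2p subshell of O repels the added electron more than S's larger 3p does.
Tabulated electron affinity (kJ/mol): O 141, S 200, Ge 119, As 78, I 295.
So from highest to lowest: I > S > O > Ge > As.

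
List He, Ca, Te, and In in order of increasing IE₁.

He is in period 1, group 18; Ca is in period 4, group 2; In is in period 5, group 13; Te is in period 5, group 16.
IE₁ increases left→right with effective nuclear charge and decreases top→bottom as the valence shell moves farther out.
Neither a single period nor a single group — weigh both effects.
Ca > In: the two effects oppose for this pair; the down-group effect wins (590 vs 558 kJ/mol).
Te > Ca: the two effects oppose for this pair; the across-period effect wins (869 vs 590 kJ/mol).
He > Te: both effects reinforce here, so He is clearly the higher of the two.
For reference (kJ/mol): He 2372, Ca 590, In 558, Te 869.
So from lowest to highest: In < Ca < Te < He.

In < Ca < Te < He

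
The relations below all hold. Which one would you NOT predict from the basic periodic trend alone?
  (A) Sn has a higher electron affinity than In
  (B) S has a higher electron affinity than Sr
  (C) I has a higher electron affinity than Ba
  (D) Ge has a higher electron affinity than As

(D)

The general trend: electron affinity increases across a period and decreases down a group.
(A) Sn (period 5, group 14) vs In (period 5, group 13): the stated order agrees with the simple trend.
(B) S (period 3, group 16) vs Sr (period 5, group 2): the stated order agrees with the simple trend.
(C) I (period 5, group 17) vs Ba (period 6, group 2): the stated order agrees with the simple trend.
(D) Ge (period 4, group 14) vs As (period 4, group 15): the stated order contradicts the simple trend.
The exception is (D): adding an electron to As's half-filled 4p³ is unfavourable, so Ge (4p²) has the more exothermic EA.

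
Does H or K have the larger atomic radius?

K

H is in period 1, group 1; K is in period 4, group 1.
Moving right in a period, electrons are added to the same shell under a stronger nuclear pull, so atoms get smaller; moving down, a new shell is opened and atoms get larger.
All are in group 1, so atomic radius increases down the group.
So K has the larger atomic radius (K > H).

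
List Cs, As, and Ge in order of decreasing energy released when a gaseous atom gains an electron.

Ge is in period 4, group 14; As is in period 4, group 15; Cs is in period 6, group 1.
Adding an electron releases more energy for atoms nearer the top right (short of the noble gases).
These span different periods and groups, so the two trends combine.
As > Cs: relative to Cs, both the across-period and down-group shifts push As's electron affinity up.
Ge > As: this pair runs against the simple trend — see the exception note.
Note the exception: Ge has a higher electron affinity than As, contrary to the simple trend — adding an electron to As's half-filled 4p³ is unfavourable, so Ge (4p²) has the more exothermic EA.
Approximate values (kJ/mol): Ge 119, As 78, Cs 46.
So from highest to lowest: Ge > As > Cs.

Ge, As, Cs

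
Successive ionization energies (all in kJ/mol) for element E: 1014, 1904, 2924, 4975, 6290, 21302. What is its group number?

Group 15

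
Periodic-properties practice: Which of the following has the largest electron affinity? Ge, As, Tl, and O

O

O is in period 2, group 16; Ge is in period 4, group 14; As is in period 4, group 15; Tl is in period 6, group 13.
Atoms with high Z_eff and room in the valence shell (especially the halogens) have the most exothermic electron affinities.
These span different periods and groups, so the two trends combine.
As > Tl: both effects reinforce here, so As is clearly the higher of the two.
Ge > As: this pair runs against the simple trend — see the exception note.
O > Ge: both effects reinforce here, so O is clearly the higher of the two.
Note the exception: Ge has a higher electron affinity than As, contrary to the simple trend — adding an electron to As's half-filled 4p³ is unfavourable, so Ge (4p²) has the more exothermic EA.
Approximate values (kJ/mol): O 141, Ge 119, As 78, Tl 19.
The largest electron affinity among these belongs to O.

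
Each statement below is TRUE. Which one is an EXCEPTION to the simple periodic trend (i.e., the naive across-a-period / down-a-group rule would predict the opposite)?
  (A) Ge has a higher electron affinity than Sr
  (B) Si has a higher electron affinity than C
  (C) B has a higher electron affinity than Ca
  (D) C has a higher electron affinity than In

(B)

The general trend: electron affinity increases across a period and decreases down a group.
(A) Ge (period 4, group 14) vs Sr (period 5, group 2): the stated order agrees with the simple trend.
(B) Si (period 3, group 14) vs C (period 2, group 14): the stated order contradicts the simple trend.
(C) B (period 2, group 13) vs Ca (period 4, group 2): the stated order agrees with the simple trend.
(D) C (period 2, group 14) vs In (period 5, group 13): the stated order agrees with the simple trend.
The exception is (B): Si's larger, more diffuse 3p orbitals accept an added electron slightly more readily than C's compact 2p.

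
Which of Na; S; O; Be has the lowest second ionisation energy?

After 1 electron has been removed, what remains? Na⁺ is the bare [Ne] core; S⁺ still has 5 valence electrons; O⁺ still has 5 valence electrons; Be⁺ still has 1 valence electron.
Pulling an electron out of a noble-gas core costs far more than removing a remaining valence electron, so Na sits at the high end of IE_2.
Valence configurations: S⁺ [Ne]3s²3p³, O⁺ [He]2s²2p³, Be⁺ [He]2s¹.
The numbers (kJ/mol): Na 4562, S 2252, O 3388, Be 1757.
Overall IE_2 order: Be < S < O < Na.

Be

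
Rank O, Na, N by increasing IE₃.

The third ionization energy removes an electron from the +2 ion. For each element: O²⁺ still has 4 valence electrons; Na²⁺ is already 1 electron into the core; N²⁺ still has 3 valence electrons.
Core electrons are held far more tightly than valence electrons, so Na tops the IE_3 order.
Valence configurations: O²⁺ [He]2s²2p², N²⁺ [He]2s²2p¹.
Approximate IE_3 values (kJ/mol): O 5300, Na 6910, N 4578.
Overall IE_3 order: N < O < Na.

N < O < Na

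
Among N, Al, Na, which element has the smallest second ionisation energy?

Al

Consider each +1 ion: N⁺ still has 4 valence electrons; Al⁺ still has 2 valence electrons; Na⁺ is the bare [Ne] core.
Breaking into a closed-shell core is much more expensive than removing a leftover valence electron — Na has the largest IE_2 here.
Valence configurations: N⁺ [He]2s²2p², Al⁺ [Ne]3s².
Approximate IE_2 values (kJ/mol): N 2856, Al 1817, Na 4562.
Hence IE_2: Al < N < Na.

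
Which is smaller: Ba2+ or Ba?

Ba2+

Forming Ba2+ removes 2 electrons from Ba. Fewer electrons for the same nuclear charge means less shielding and a higher Z_eff on the remaining electrons, and for main-group metals the entire outer shell is lost.
A cation is smaller than its parent atom: Ba2+ < Ba.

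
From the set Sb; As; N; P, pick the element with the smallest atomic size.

N

N is in period 2, group 15; P is in period 3, group 15; As is in period 4, group 15; Sb is in period 5, group 15.
Across a period the added protons contract the valence shell; down a group each new principal shell makes the atom larger.
All are in group 15, so atomic radius increases down the group.
The smallest atomic size among these belongs to N.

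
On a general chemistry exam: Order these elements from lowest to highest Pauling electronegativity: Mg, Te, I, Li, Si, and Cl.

Li, Mg, Si, Te, I, Cl

Li is in period 2, group 1; Mg is in period 3, group 2; Si is in period 3, group 14; Cl is in period 3, group 17; Te is in period 5, group 16; I is in period 5, group 17.
Electronegativity increases across a period and decreases down a group, tracking effective nuclear charge and atomic size.
These span different periods and groups, so the two trends combine.
Mg > Li: the two effects oppose for this pair; the across-period effect wins (1.31 vs 0.98).
Si > Mg: both are in period 3; the period trend gives Si the larger value.
Te > Si: the two effects oppose for this pair; the across-period effect wins (2.10 vs 1.90).
I > Te: I lies to the right of Te in period 5, so the across-period effect alone puts I higher.
Cl > I: Cl sits above I in group 17, so the down-group effect alone puts Cl higher.
Tabulated electronegativity (Pauling): Li 0.98, Mg 1.31, Si 1.90, Cl 3.16, Te 2.10, I 2.66.
So from lowest to highest: Li < Mg < Si < Te < I < Cl.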